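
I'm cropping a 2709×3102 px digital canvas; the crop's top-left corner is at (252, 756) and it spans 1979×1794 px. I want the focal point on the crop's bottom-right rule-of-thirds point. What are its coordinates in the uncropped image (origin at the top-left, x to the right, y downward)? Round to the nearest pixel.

(1571, 1952)

One third of the crop width 1979 is 659.67 px.
One third of the crop height 1794 is 598.00 px.
The bottom-right point is two-thirds across and two-thirds down within the crop:
x = 252 + 2 × 659.67 ≈ 1571; y = 756 + 2 × 598.00 ≈ 1952.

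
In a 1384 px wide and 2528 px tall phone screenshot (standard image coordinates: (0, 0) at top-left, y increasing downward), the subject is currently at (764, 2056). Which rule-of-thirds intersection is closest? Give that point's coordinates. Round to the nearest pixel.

Third lines: x ∈ {461, 923}, y ∈ {843, 1685}.
764 is closer to x = 923; 2056 is closer to y = 1685.
So the nearest intersection is the lower-right power point.

(923, 1685)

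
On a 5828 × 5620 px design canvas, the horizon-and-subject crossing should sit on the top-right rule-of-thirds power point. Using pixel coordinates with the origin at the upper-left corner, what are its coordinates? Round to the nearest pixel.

(3885, 1873)

The top-right point sits two-thirds of the way across and one-third of the way down.
x = 2 × 5828/3 ≈ 3885; y = 1 × 5620/3 ≈ 1873.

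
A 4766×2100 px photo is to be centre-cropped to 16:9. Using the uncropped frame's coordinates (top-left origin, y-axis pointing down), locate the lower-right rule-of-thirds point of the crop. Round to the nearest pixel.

(3005, 1400)

4766/2100 > 16/9, so the 16:9 crop keeps the full height 2100 and trims width to 2100 × 16/9 = 3733.33 px.
Left offset = (4766 − 3733.33)/2 = 516.33 px; top offset = 0.
Lower-right is two-thirds across and two-thirds down within the crop:
x = 516.33 + 2 × 3733.33/3 ≈ 3005; y = 0.00 + 2 × 2100.00/3 ≈ 1400.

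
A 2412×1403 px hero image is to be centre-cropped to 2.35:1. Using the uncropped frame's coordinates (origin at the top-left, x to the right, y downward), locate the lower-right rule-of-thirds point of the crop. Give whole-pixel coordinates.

2412/1403 < 2.35/1, so the 2.35:1 crop keeps the full width 2412 and trims height to 2412 × 1/2.35 = 1026.38 px.
Top offset = (1403 − 1026.38)/2 = 188.31 px; left offset = 0.
Lower-right is two-thirds across and two-thirds down within the crop:
x = 0.00 + 2 × 2412.00/3 ≈ 1608; y = 188.31 + 2 × 1026.38/3 ≈ 873.

(1608, 873)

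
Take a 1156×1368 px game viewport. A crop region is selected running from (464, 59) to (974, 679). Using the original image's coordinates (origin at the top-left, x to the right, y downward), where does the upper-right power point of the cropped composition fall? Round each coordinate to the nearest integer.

Crop width = 974 − 464 = 510 px; one third is 170.00 px.
Crop height = 679 − 59 = 620 px; one third is 206.67 px.
The upper-right point is two-thirds across and one-third down within the crop:
x = 464 + 2 × 170.00 ≈ 804; y = 59 + 1 × 206.67 ≈ 266.

(804, 266)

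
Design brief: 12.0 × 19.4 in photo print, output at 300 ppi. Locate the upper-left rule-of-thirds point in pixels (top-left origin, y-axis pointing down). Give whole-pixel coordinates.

(1200, 1940)

In pixels the canvas is 12.0 × 300 = 3600 wide and 19.4 × 300 = 5820 tall.
The upper-left point is one-third across and one-third down:
x = 1 × 3600/3 ≈ 1200; y = 1 × 5820/3 ≈ 1940.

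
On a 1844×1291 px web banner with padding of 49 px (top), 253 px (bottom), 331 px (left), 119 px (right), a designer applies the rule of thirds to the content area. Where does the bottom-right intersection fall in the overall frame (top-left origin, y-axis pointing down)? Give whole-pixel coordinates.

Content width = 1844 − 331 − 119 = 1394 px; content height = 1291 − 49 − 253 = 989 px.
Bottom-right is two-thirds across and two-thirds down within the content area.
x = 331 + 2 × 1394/3 = 331 + 929.33 ≈ 1260
y = 49 + 2 × 989/3 = 49 + 659.33 ≈ 708

x = 1260 px, y = 708 px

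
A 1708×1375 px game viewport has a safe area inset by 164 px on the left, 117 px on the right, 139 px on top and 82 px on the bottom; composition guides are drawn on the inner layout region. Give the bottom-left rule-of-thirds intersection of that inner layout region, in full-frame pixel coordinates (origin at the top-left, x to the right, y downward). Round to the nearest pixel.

(640, 908)

Content width = 1708 − 164 − 117 = 1427 px; content height = 1375 − 139 − 82 = 1154 px.
Bottom-left is one-third across and two-thirds down within the inner layout region.
x = 164 + 1 × 1427/3 = 164 + 475.67 ≈ 640
y = 139 + 2 × 1154/3 = 139 + 769.33 ≈ 908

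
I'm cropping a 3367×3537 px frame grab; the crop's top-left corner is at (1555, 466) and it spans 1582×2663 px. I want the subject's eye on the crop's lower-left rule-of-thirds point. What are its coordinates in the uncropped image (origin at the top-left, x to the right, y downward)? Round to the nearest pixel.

(2082, 2241)

One third of the crop width 1582 is 527.33 px.
One third of the crop height 2663 is 887.67 px.
The lower-left point is one-third across and two-thirds down within the crop:
x = 1555 + 1 × 527.33 ≈ 2082; y = 466 + 2 × 887.67 ≈ 2241.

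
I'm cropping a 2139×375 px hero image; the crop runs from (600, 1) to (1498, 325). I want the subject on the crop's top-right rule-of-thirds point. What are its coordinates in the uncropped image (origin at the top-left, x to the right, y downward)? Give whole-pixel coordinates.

x = 1199 px, y = 109 px

Crop width = 1498 − 600 = 898 px; one third is 299.33 px.
Crop height = 325 − 1 = 324 px; one third is 108.00 px.
The top-right point is two-thirds across and one-third down within the crop:
x = 600 + 2 × 299.33 ≈ 1199; y = 1 + 1 × 108.00 ≈ 109.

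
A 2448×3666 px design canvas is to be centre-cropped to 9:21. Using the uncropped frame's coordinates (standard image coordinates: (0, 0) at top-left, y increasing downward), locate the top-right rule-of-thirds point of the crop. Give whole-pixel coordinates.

(1486, 1222)

2448/3666 > 9/21, so the 9:21 crop keeps the full height 3666 and trims width to 3666 × 9/21 = 1571.14 px.
Left offset = (2448 − 1571.14)/2 = 438.43 px; top offset = 0.
Top-right is two-thirds across and one-third down within the crop:
x = 438.43 + 2 × 1571.14/3 ≈ 1486; y = 0.00 + 1 × 3666.00/3 ≈ 1222.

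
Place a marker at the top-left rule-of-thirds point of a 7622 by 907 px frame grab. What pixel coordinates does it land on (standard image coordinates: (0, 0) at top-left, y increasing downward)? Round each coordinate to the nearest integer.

(2541, 302)

The top-left point sits one-third of the way across and one-third of the way down.
x = 1 × 7622/3 ≈ 2541; y = 1 × 907/3 ≈ 302.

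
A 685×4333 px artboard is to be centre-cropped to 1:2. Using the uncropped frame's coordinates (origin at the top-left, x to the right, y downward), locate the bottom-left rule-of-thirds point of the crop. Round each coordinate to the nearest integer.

685/4333 < 1/2, so the 1:2 crop keeps the full width 685 and trims height to 685 × 2/1 = 1370.00 px.
Top offset = (4333 − 1370.00)/2 = 1481.50 px; left offset = 0.
Bottom-left is one-third across and two-thirds down within the crop:
x = 0.00 + 1 × 685.00/3 ≈ 228; y = 1481.50 + 2 × 1370.00/3 ≈ 2395.

x = 228 px, y = 2395 px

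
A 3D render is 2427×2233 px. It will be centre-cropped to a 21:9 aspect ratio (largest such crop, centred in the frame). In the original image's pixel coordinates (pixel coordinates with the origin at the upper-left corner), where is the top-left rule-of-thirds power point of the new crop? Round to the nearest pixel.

2427/2233 < 21/9, so the 21:9 crop keeps the full width 2427 and trims height to 2427 × 9/21 = 1040.14 px.
Top offset = (2233 − 1040.14)/2 = 596.43 px; left offset = 0.
Top-left is one-third across and one-third down within the crop:
x = 0.00 + 1 × 2427.00/3 ≈ 809; y = 596.43 + 1 × 1040.14/3 ≈ 943.

x = 809 px, y = 943 px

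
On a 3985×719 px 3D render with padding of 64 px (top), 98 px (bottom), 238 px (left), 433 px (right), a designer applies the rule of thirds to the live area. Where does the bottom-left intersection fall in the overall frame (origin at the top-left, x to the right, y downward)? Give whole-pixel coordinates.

Content width = 3985 − 238 − 433 = 3314 px; content height = 719 − 64 − 98 = 557 px.
Bottom-left is one-third across and two-thirds down within the live area.
x = 238 + 1 × 3314/3 = 238 + 1104.67 ≈ 1343
y = 64 + 2 × 557/3 = 64 + 371.33 ≈ 435

x = 1343 px, y = 435 px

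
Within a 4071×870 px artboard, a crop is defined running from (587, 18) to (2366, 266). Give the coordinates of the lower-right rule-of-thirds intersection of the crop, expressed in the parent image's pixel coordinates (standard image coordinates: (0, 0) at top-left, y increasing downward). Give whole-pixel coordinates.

Crop width = 2366 − 587 = 1779 px; one third is 593.00 px.
Crop height = 266 − 18 = 248 px; one third is 82.67 px.
The lower-right point is two-thirds across and two-thirds down within the crop:
x = 587 + 2 × 593.00 ≈ 1773; y = 18 + 2 × 82.67 ≈ 183.

(1773, 183)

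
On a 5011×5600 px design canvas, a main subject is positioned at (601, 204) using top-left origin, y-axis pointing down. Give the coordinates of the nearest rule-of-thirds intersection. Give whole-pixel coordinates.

x = 1670 px, y = 1867 px

Third lines: x ∈ {1670, 3341}, y ∈ {1867, 3733}.
601 is closer to x = 1670; 204 is closer to y = 1867.
So the nearest intersection is the upper-left power point.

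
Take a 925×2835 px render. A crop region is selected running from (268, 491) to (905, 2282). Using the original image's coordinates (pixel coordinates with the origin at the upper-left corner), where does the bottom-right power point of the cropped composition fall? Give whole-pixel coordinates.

x = 693 px, y = 1685 px

Crop width = 905 − 268 = 637 px; one third is 212.33 px.
Crop height = 2282 − 491 = 1791 px; one third is 597.00 px.
The bottom-right point is two-thirds across and two-thirds down within the crop:
x = 268 + 2 × 212.33 ≈ 693; y = 491 + 2 × 597.00 ≈ 1685.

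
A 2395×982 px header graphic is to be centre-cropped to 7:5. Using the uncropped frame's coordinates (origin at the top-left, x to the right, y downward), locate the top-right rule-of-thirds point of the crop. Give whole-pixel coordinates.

x = 1427 px, y = 327 px

2395/982 > 7/5, so the 7:5 crop keeps the full height 982 and trims width to 982 × 7/5 = 1374.80 px.
Left offset = (2395 − 1374.80)/2 = 510.10 px; top offset = 0.
Top-right is two-thirds across and one-third down within the crop:
x = 510.10 + 2 × 1374.80/3 ≈ 1427; y = 0.00 + 1 × 982.00/3 ≈ 327.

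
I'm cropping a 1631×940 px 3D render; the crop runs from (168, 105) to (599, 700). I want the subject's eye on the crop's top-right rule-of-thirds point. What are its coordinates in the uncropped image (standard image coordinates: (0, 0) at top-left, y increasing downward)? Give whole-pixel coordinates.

Crop width = 599 − 168 = 431 px; one third is 143.67 px.
Crop height = 700 − 105 = 595 px; one third is 198.33 px.
The top-right point is two-thirds across and one-third down within the crop:
x = 168 + 2 × 143.67 ≈ 455; y = 105 + 1 × 198.33 ≈ 303.

(455, 303)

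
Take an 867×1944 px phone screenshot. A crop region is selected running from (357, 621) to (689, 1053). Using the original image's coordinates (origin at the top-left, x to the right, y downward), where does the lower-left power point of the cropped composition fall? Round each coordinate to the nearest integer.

Crop width = 689 − 357 = 332 px; one third is 110.67 px.
Crop height = 1053 − 621 = 432 px; one third is 144.00 px.
The lower-left point is one-third across and two-thirds down within the crop:
x = 357 + 1 × 110.67 ≈ 468; y = 621 + 2 × 144.00 ≈ 909.

(468, 909)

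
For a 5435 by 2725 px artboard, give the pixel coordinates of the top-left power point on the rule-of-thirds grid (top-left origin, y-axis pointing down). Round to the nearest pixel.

(1812, 908)

The top-left point sits one-third of the way across and one-third of the way down.
x = 1 × 5435/3 ≈ 1812; y = 1 × 2725/3 ≈ 908.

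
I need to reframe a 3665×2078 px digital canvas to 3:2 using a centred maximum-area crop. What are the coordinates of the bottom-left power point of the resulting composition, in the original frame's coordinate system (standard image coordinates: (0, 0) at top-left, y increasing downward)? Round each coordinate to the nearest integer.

x = 1313 px, y = 1385 px

3665/2078 > 3/2, so the 3:2 crop keeps the full height 2078 and trims width to 2078 × 3/2 = 3117.00 px.
Left offset = (3665 − 3117.00)/2 = 274.00 px; top offset = 0.
Bottom-left is one-third across and two-thirds down within the crop:
x = 274.00 + 1 × 3117.00/3 ≈ 1313; y = 0.00 + 2 × 2078.00/3 ≈ 1385.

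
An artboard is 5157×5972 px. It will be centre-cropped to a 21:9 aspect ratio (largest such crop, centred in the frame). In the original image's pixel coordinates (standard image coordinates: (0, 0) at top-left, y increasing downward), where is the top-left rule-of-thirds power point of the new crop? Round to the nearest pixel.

5157/5972 < 21/9, so the 21:9 crop keeps the full width 5157 and trims height to 5157 × 9/21 = 2210.14 px.
Top offset = (5972 − 2210.14)/2 = 1880.93 px; left offset = 0.
Top-left is one-third across and one-third down within the crop:
x = 0.00 + 1 × 5157.00/3 ≈ 1719; y = 1880.93 + 1 × 2210.14/3 ≈ 2618.

x = 1719 px, y = 2618 px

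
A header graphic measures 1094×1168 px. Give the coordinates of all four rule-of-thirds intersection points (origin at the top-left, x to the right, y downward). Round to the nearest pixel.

(365, 389), (729, 389), (365, 779), (729, 779)

One third of 1094 is 364.67; one third of 1168 is 389.33.
Vertical third lines at x = 365 and x = 729; horizontal third lines at y = 389 and y = 779.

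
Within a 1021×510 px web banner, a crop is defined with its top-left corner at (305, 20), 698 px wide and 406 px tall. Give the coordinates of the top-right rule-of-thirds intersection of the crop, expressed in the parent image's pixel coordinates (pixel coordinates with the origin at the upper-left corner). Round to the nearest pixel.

One third of the crop width 698 is 232.67 px.
One third of the crop height 406 is 135.33 px.
The top-right point is two-thirds across and one-third down within the crop:
x = 305 + 2 × 232.67 ≈ 770; y = 20 + 1 × 135.33 ≈ 155.

(770, 155)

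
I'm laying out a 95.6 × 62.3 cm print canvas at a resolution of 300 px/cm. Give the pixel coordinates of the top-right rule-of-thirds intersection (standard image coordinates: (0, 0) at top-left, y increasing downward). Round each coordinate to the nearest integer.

(19120, 6230)

In pixels the canvas is 95.6 × 300 = 28680 wide and 62.3 × 300 = 18690 tall.
The top-right point is two-thirds across and one-third down:
x = 2 × 28680/3 ≈ 19120; y = 1 × 18690/3 ≈ 6230.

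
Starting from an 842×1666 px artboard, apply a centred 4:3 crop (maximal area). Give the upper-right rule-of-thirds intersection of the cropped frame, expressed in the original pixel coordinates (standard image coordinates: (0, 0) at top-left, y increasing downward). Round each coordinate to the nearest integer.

(561, 728)

842/1666 < 4/3, so the 4:3 crop keeps the full width 842 and trims height to 842 × 3/4 = 631.50 px.
Top offset = (1666 − 631.50)/2 = 517.25 px; left offset = 0.
Upper-right is two-thirds across and one-third down within the crop:
x = 0.00 + 2 × 842.00/3 ≈ 561; y = 517.25 + 1 × 631.50/3 ≈ 728.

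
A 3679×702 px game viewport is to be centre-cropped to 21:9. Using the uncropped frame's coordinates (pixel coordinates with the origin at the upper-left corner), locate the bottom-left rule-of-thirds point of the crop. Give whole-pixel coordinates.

3679/702 > 21/9, so the 21:9 crop keeps the full height 702 and trims width to 702 × 21/9 = 1638.00 px.
Left offset = (3679 − 1638.00)/2 = 1020.50 px; top offset = 0.
Bottom-left is one-third across and two-thirds down within the crop:
x = 1020.50 + 1 × 1638.00/3 ≈ 1567; y = 0.00 + 2 × 702.00/3 ≈ 468.

(1567, 468)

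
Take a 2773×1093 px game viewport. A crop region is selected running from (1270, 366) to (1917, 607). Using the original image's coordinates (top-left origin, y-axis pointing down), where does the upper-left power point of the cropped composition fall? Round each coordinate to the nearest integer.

(1486, 446)

Crop width = 1917 − 1270 = 647 px; one third is 215.67 px.
Crop height = 607 − 366 = 241 px; one third is 80.33 px.
The upper-left point is one-third across and one-third down within the crop:
x = 1270 + 1 × 215.67 ≈ 1486; y = 366 + 1 × 80.33 ≈ 446.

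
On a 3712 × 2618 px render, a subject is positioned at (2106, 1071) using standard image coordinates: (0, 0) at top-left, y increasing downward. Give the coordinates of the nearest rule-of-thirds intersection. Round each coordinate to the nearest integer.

(2475, 873)

Third lines: x ∈ {1237, 2475}, y ∈ {873, 1745}.
2106 is closer to x = 2475; 1071 is closer to y = 873.
So the nearest intersection is the upper-right power point.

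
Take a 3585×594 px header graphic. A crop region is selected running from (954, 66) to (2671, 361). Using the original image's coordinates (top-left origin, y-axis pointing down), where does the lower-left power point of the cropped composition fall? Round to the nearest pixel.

x = 1526 px, y = 263 px

Crop width = 2671 − 954 = 1717 px; one third is 572.33 px.
Crop height = 361 − 66 = 295 px; one third is 98.33 px.
The lower-left point is one-third across and two-thirds down within the crop:
x = 954 + 1 × 572.33 ≈ 1526; y = 66 + 2 × 98.33 ≈ 263.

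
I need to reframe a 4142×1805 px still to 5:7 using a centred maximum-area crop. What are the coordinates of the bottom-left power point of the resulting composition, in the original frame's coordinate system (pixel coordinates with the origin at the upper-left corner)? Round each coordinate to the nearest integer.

4142/1805 > 5/7, so the 5:7 crop keeps the full height 1805 and trims width to 1805 × 5/7 = 1289.29 px.
Left offset = (4142 − 1289.29)/2 = 1426.36 px; top offset = 0.
Bottom-left is one-third across and two-thirds down within the crop:
x = 1426.36 + 1 × 1289.29/3 ≈ 1856; y = 0.00 + 2 × 1805.00/3 ≈ 1203.

(1856, 1203)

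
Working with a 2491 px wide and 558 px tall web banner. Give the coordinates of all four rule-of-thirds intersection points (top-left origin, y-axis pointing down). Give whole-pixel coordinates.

One third of 2491 is 830.33; one third of 558 is 186.
Vertical third lines at x = 830 and x = 1661; horizontal third lines at y = 186 and y = 372.

(830, 186), (1661, 186), (830, 372), (1661, 372)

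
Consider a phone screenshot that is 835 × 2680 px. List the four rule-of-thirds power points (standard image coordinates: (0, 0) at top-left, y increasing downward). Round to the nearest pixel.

One third of 835 is 278.33; one third of 2680 is 893.33.
Vertical third lines at x = 278 and x = 557; horizontal third lines at y = 893 and y = 1787.

(278, 893), (557, 893), (278, 1787), (557, 1787)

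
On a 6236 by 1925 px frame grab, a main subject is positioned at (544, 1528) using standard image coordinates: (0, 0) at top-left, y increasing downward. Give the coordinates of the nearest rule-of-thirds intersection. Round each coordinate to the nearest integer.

(2079, 1283)

Third lines: x ∈ {2079, 4157}, y ∈ {642, 1283}.
544 is closer to x = 2079; 1528 is closer to y = 1283.
So the nearest intersection is the lower-left power point.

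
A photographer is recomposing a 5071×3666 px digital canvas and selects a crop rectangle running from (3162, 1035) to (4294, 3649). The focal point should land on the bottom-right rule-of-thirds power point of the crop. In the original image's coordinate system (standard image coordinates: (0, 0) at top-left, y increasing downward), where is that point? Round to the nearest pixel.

Crop width = 4294 − 3162 = 1132 px; one third is 377.33 px.
Crop height = 3649 − 1035 = 2614 px; one third is 871.33 px.
The bottom-right point is two-thirds across and two-thirds down within the crop:
x = 3162 + 2 × 377.33 ≈ 3917; y = 1035 + 2 × 871.33 ≈ 2778.

(3917, 2778)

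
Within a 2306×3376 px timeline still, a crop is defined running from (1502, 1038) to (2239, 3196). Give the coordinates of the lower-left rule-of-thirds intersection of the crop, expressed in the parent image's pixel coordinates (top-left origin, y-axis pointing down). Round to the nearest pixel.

Crop width = 2239 − 1502 = 737 px; one third is 245.67 px.
Crop height = 3196 − 1038 = 2158 px; one third is 719.33 px.
The lower-left point is one-third across and two-thirds down within the crop:
x = 1502 + 1 × 245.67 ≈ 1748; y = 1038 + 2 × 719.33 ≈ 2477.

x = 1748 px, y = 2477 px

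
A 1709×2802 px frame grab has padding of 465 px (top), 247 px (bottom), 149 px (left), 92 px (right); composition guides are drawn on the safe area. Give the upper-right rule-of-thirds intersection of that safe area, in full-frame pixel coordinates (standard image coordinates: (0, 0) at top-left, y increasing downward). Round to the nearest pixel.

Content width = 1709 − 149 − 92 = 1468 px; content height = 2802 − 465 − 247 = 2090 px.
Upper-right is two-thirds across and one-third down within the safe area.
x = 149 + 2 × 1468/3 = 149 + 978.67 ≈ 1128
y = 465 + 1 × 2090/3 = 465 + 696.67 ≈ 1162

(1128, 1162)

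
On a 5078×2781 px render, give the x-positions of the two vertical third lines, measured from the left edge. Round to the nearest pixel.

5078 / 3 = 1692.67, so the vertical lines sit at one and two thirds of 5078.

1693 px and 3385 px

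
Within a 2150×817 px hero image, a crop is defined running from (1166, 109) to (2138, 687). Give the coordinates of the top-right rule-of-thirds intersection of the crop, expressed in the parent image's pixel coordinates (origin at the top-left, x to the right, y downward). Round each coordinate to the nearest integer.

Crop width = 2138 − 1166 = 972 px; one third is 324.00 px.
Crop height = 687 − 109 = 578 px; one third is 192.67 px.
The top-right point is two-thirds across and one-third down within the crop:
x = 1166 + 2 × 324.00 ≈ 1814; y = 109 + 1 × 192.67 ≈ 302.

x = 1814 px, y = 302 px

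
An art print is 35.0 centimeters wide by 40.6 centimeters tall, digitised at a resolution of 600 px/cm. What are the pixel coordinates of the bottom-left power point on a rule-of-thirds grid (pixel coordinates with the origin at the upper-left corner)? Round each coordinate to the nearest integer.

In pixels the canvas is 35.0 × 600 = 21000 wide and 40.6 × 600 = 24360 tall.
The bottom-left point is one-third across and two-thirds down:
x = 1 × 21000/3 ≈ 7000; y = 2 × 24360/3 ≈ 16240.

(7000, 16240)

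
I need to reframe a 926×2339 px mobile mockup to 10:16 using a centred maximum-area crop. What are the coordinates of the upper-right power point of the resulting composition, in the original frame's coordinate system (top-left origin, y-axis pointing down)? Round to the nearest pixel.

(617, 923)

926/2339 < 10/16, so the 10:16 crop keeps the full width 926 and trims height to 926 × 16/10 = 1481.60 px.
Top offset = (2339 − 1481.60)/2 = 428.70 px; left offset = 0.
Upper-right is two-thirds across and one-third down within the crop:
x = 0.00 + 2 × 926.00/3 ≈ 617; y = 428.70 + 1 × 1481.60/3 ≈ 923.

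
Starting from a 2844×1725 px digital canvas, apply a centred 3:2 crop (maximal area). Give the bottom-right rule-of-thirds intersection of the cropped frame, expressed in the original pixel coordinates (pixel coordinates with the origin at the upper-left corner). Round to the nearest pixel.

(1853, 1150)

2844/1725 > 3/2, so the 3:2 crop keeps the full height 1725 and trims width to 1725 × 3/2 = 2587.50 px.
Left offset = (2844 − 2587.50)/2 = 128.25 px; top offset = 0.
Bottom-right is two-thirds across and two-thirds down within the crop:
x = 128.25 + 2 × 2587.50/3 ≈ 1853; y = 0.00 + 2 × 1725.00/3 ≈ 1150.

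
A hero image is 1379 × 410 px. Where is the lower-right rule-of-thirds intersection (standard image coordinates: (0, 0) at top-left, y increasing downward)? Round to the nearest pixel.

(919, 273)

The lower-right point sits two-thirds of the way across and two-thirds of the way down.
x = 2 × 1379/3 ≈ 919; y = 2 × 410/3 ≈ 273.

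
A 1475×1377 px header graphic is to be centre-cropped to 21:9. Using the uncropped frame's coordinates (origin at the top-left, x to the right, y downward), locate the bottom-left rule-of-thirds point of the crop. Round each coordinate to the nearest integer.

1475/1377 < 21/9, so the 21:9 crop keeps the full width 1475 and trims height to 1475 × 9/21 = 632.14 px.
Top offset = (1377 − 632.14)/2 = 372.43 px; left offset = 0.
Bottom-left is one-third across and two-thirds down within the crop:
x = 0.00 + 1 × 1475.00/3 ≈ 492; y = 372.43 + 2 × 632.14/3 ≈ 794.

(492, 794)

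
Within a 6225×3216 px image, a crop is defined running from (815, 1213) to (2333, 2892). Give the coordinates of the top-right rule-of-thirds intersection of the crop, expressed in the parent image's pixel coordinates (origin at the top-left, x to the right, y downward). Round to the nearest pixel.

x = 1827 px, y = 1773 px

Crop width = 2333 − 815 = 1518 px; one third is 506.00 px.
Crop height = 2892 − 1213 = 1679 px; one third is 559.67 px.
The top-right point is two-thirds across and one-third down within the crop:
x = 815 + 2 × 506.00 ≈ 1827; y = 1213 + 1 × 559.67 ≈ 1773.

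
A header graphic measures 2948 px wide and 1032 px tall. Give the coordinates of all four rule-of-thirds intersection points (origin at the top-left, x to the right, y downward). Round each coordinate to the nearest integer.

(983, 344), (1965, 344), (983, 688), (1965, 688)

One third of 2948 is 982.67; one third of 1032 is 344.
Vertical third lines at x = 983 and x = 1965; horizontal third lines at y = 344 and y = 688.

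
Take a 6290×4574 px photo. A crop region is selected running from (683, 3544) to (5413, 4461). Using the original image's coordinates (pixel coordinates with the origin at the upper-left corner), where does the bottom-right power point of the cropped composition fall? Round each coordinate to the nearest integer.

Crop width = 5413 − 683 = 4730 px; one third is 1576.67 px.
Crop height = 4461 − 3544 = 917 px; one third is 305.67 px.
The bottom-right point is two-thirds across and two-thirds down within the crop:
x = 683 + 2 × 1576.67 ≈ 3836; y = 3544 + 2 × 305.67 ≈ 4155.

x = 3836 px, y = 4155 px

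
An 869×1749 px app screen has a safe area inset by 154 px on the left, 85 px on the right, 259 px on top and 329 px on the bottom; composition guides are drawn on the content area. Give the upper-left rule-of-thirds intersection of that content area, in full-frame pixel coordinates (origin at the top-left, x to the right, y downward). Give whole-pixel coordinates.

Content width = 869 − 154 − 85 = 630 px; content height = 1749 − 259 − 329 = 1161 px.
Upper-left is one-third across and one-third down within the content area.
x = 154 + 1 × 630/3 = 154 + 210.00 ≈ 364
y = 259 + 1 × 1161/3 = 259 + 387.00 ≈ 646

(364, 646)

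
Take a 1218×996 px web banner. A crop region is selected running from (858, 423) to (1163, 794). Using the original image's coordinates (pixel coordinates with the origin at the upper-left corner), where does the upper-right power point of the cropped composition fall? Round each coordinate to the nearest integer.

Crop width = 1163 − 858 = 305 px; one third is 101.67 px.
Crop height = 794 − 423 = 371 px; one third is 123.67 px.
The upper-right point is two-thirds across and one-third down within the crop:
x = 858 + 2 × 101.67 ≈ 1061; y = 423 + 1 × 123.67 ≈ 547.

(1061, 547)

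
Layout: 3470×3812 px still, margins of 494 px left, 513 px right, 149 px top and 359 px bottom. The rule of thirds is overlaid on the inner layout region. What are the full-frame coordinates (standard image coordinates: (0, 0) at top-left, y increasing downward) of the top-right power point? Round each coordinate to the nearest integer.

Content width = 3470 − 494 − 513 = 2463 px; content height = 3812 − 149 − 359 = 3304 px.
Top-right is two-thirds across and one-third down within the inner layout region.
x = 494 + 2 × 2463/3 = 494 + 1642.00 ≈ 2136
y = 149 + 1 × 3304/3 = 149 + 1101.33 ≈ 1250

x = 2136 px, y = 1250 px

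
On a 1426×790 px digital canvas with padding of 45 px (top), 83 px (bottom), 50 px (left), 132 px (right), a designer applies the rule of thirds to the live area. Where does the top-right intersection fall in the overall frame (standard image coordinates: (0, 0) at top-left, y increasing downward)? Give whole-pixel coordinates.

Content width = 1426 − 50 − 132 = 1244 px; content height = 790 − 45 − 83 = 662 px.
Top-right is two-thirds across and one-third down within the live area.
x = 50 + 2 × 1244/3 = 50 + 829.33 ≈ 879
y = 45 + 1 × 662/3 = 45 + 220.67 ≈ 266

x = 879 px, y = 266 px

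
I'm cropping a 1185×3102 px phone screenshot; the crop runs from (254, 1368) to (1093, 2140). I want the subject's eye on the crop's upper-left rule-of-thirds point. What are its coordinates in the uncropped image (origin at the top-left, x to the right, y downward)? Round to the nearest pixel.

x = 534 px, y = 1625 px

Crop width = 1093 − 254 = 839 px; one third is 279.67 px.
Crop height = 2140 − 1368 = 772 px; one third is 257.33 px.
The upper-left point is one-third across and one-third down within the crop:
x = 254 + 1 × 279.67 ≈ 534; y = 1368 + 1 × 257.33 ≈ 1625.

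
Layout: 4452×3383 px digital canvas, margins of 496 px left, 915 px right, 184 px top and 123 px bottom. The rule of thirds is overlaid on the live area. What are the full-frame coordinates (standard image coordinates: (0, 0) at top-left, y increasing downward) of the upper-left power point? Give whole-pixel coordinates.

Content width = 4452 − 496 − 915 = 3041 px; content height = 3383 − 184 − 123 = 3076 px.
Upper-left is one-third across and one-third down within the live area.
x = 496 + 1 × 3041/3 = 496 + 1013.67 ≈ 1510
y = 184 + 1 × 3076/3 = 184 + 1025.33 ≈ 1209

(1510, 1209)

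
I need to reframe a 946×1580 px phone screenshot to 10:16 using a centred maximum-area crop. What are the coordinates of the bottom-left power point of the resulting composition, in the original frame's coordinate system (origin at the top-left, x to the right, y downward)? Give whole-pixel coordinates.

946/1580 < 10/16, so the 10:16 crop keeps the full width 946 and trims height to 946 × 16/10 = 1513.60 px.
Top offset = (1580 − 1513.60)/2 = 33.20 px; left offset = 0.
Bottom-left is one-third across and two-thirds down within the crop:
x = 0.00 + 1 × 946.00/3 ≈ 315; y = 33.20 + 2 × 1513.60/3 ≈ 1042.

x = 315 px, y = 1042 px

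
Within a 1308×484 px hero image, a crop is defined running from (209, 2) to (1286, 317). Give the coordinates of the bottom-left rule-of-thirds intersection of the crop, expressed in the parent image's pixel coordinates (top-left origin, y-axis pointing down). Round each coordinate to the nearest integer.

Crop width = 1286 − 209 = 1077 px; one third is 359.00 px.
Crop height = 317 − 2 = 315 px; one third is 105.00 px.
The bottom-left point is one-third across and two-thirds down within the crop:
x = 209 + 1 × 359.00 ≈ 568; y = 2 + 2 × 105.00 ≈ 212.

(568, 212)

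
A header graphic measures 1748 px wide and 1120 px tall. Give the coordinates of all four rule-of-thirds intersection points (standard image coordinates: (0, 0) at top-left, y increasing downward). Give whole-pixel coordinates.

(583, 373), (1165, 373), (583, 747), (1165, 747)

One third of 1748 is 582.67; one third of 1120 is 373.33.
Vertical third lines at x = 583 and x = 1165; horizontal third lines at y = 373 and y = 747.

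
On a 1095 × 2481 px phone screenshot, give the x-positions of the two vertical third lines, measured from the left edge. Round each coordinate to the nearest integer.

365 px and 730 px

1095 / 3 = 365, so the vertical lines sit at one and two thirds of 1095.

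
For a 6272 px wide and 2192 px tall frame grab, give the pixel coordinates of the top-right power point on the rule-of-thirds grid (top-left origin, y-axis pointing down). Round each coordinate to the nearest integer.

The top-right point sits two-thirds of the way across and one-third of the way down.
x = 2 × 6272/3 ≈ 4181; y = 1 × 2192/3 ≈ 731.

x = 4181 px, y = 731 px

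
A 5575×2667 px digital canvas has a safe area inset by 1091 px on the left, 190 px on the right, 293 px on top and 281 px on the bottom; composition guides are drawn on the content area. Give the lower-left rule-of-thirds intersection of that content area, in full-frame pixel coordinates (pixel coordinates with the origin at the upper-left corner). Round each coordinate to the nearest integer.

x = 2522 px, y = 1688 px

Content width = 5575 − 1091 − 190 = 4294 px; content height = 2667 − 293 − 281 = 2093 px.
Lower-left is one-third across and two-thirds down within the content area.
x = 1091 + 1 × 4294/3 = 1091 + 1431.33 ≈ 2522
y = 293 + 2 × 2093/3 = 293 + 1395.33 ≈ 1688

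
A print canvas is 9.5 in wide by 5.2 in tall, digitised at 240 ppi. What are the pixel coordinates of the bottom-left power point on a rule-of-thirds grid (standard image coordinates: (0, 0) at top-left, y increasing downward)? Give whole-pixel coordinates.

(760, 832)

In pixels the canvas is 9.5 × 240 = 2280 wide and 5.2 × 240 = 1248 tall.
The bottom-left point is one-third across and two-thirds down:
x = 1 × 2280/3 ≈ 760; y = 2 × 1248/3 ≈ 832.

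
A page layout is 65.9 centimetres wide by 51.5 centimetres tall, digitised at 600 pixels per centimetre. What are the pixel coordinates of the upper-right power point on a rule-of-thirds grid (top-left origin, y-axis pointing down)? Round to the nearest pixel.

(26360, 10300)

In pixels the canvas is 65.9 × 600 = 39540 wide and 51.5 × 600 = 30900 tall.
The upper-right point is two-thirds across and one-third down:
x = 2 × 39540/3 ≈ 26360; y = 1 × 30900/3 ≈ 10300.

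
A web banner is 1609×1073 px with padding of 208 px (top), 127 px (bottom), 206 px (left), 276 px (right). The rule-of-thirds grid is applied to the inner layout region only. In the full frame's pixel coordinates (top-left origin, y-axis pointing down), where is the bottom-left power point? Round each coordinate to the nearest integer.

x = 582 px, y = 700 px

Content width = 1609 − 206 − 276 = 1127 px; content height = 1073 − 208 − 127 = 738 px.
Bottom-left is one-third across and two-thirds down within the inner layout region.
x = 206 + 1 × 1127/3 = 206 + 375.67 ≈ 582
y = 208 + 2 × 738/3 = 208 + 492.00 ≈ 700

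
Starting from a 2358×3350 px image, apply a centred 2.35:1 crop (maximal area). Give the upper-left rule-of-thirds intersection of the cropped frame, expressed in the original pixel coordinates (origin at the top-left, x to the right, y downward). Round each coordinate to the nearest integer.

(786, 1508)

2358/3350 < 2.35/1, so the 2.35:1 crop keeps the full width 2358 and trims height to 2358 × 1/2.35 = 1003.40 px.
Top offset = (3350 − 1003.40)/2 = 1173.30 px; left offset = 0.
Upper-left is one-third across and one-third down within the crop:
x = 0.00 + 1 × 2358.00/3 ≈ 786; y = 1173.30 + 1 × 1003.40/3 ≈ 1508.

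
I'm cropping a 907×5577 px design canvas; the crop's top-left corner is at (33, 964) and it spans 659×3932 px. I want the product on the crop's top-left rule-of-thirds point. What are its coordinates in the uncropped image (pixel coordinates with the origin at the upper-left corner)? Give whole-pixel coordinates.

One third of the crop width 659 is 219.67 px.
One third of the crop height 3932 is 1310.67 px.
The top-left point is one-third across and one-third down within the crop:
x = 33 + 1 × 219.67 ≈ 253; y = 964 + 1 × 1310.67 ≈ 2275.

x = 253 px, y = 2275 px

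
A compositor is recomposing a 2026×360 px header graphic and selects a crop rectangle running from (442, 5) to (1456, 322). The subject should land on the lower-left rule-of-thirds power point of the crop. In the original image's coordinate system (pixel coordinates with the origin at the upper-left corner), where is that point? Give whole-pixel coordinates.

x = 780 px, y = 216 px

Crop width = 1456 − 442 = 1014 px; one third is 338.00 px.
Crop height = 322 − 5 = 317 px; one third is 105.67 px.
The lower-left point is one-third across and two-thirds down within the crop:
x = 442 + 1 × 338.00 ≈ 780; y = 5 + 2 × 105.67 ≈ 216.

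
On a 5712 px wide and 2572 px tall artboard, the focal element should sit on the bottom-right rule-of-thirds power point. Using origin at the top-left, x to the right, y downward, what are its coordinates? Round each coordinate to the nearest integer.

The bottom-right point sits two-thirds of the way across and two-thirds of the way down.
x = 2 × 5712/3 ≈ 3808; y = 2 × 2572/3 ≈ 1715.

x = 3808 px, y = 1715 px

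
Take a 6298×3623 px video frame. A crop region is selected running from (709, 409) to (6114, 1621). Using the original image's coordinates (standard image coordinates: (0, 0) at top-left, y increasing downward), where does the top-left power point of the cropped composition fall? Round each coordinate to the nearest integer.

(2511, 813)

Crop width = 6114 − 709 = 5405 px; one third is 1801.67 px.
Crop height = 1621 − 409 = 1212 px; one third is 404.00 px.
The top-left point is one-third across and one-third down within the crop:
x = 709 + 1 × 1801.67 ≈ 2511; y = 409 + 1 × 404.00 ≈ 813.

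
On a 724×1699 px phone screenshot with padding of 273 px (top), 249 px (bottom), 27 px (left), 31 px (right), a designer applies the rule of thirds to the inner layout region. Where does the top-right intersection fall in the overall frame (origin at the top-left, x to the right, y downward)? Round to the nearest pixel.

(471, 665)

Content width = 724 − 27 − 31 = 666 px; content height = 1699 − 273 − 249 = 1177 px.
Top-right is two-thirds across and one-third down within the inner layout region.
x = 27 + 2 × 666/3 = 27 + 444.00 ≈ 471
y = 273 + 1 × 1177/3 = 273 + 392.33 ≈ 665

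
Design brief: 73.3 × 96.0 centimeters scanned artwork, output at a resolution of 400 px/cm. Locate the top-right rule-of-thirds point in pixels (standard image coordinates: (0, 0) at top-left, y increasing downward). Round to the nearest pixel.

x = 19547 px, y = 12800 px

In pixels the canvas is 73.3 × 400 = 29320 wide and 96.0 × 400 = 38400 tall.
The top-right point is two-thirds across and one-third down:
x = 2 × 29320/3 ≈ 19547; y = 1 × 38400/3 ≈ 12800.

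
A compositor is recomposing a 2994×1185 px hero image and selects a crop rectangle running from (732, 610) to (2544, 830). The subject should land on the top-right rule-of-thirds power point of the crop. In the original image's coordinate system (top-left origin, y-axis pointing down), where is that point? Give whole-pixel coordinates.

x = 1940 px, y = 683 px

Crop width = 2544 − 732 = 1812 px; one third is 604.00 px.
Crop height = 830 − 610 = 220 px; one third is 73.33 px.
The top-right point is two-thirds across and one-third down within the crop:
x = 732 + 2 × 604.00 ≈ 1940; y = 610 + 1 × 73.33 ≈ 683.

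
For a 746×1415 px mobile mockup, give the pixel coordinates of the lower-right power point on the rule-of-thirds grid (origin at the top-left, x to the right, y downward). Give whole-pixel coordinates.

(497, 943)

The lower-right point sits two-thirds of the way across and two-thirds of the way down.
x = 2 × 746/3 ≈ 497; y = 2 × 1415/3 ≈ 943.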